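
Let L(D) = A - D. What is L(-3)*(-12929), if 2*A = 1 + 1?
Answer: -51716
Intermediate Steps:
A = 1 (A = (1 + 1)/2 = (½)*2 = 1)
L(D) = 1 - D
L(-3)*(-12929) = (1 - 1*(-3))*(-12929) = (1 + 3)*(-12929) = 4*(-12929) = -51716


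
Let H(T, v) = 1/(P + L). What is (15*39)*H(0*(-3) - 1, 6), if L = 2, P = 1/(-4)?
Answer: 2340/7 ≈ 334.29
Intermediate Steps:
P = -1/4 ≈ -0.25000
H(T, v) = 4/7 (H(T, v) = 1/(-1/4 + 2) = 1/(7/4) = 4/7)
(15*39)*H(0*(-3) - 1, 6) = (15*39)*(4/7) = 585*(4/7) = 2340/7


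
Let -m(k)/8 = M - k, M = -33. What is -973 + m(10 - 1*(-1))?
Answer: -621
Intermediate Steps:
m(k) = 264 + 8*k (m(k) = -8*(-33 - k) = 264 + 8*k)
-973 + m(10 - 1*(-1)) = -973 + (264 + 8*(10 - 1*(-1))) = -973 + (264 + 8*(10 + 1)) = -973 + (264 + 8*11) = -973 + (264 + 88) = -973 + 352 = -621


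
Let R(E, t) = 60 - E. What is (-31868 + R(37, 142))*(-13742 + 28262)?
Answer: -462389400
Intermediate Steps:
(-31868 + R(37, 142))*(-13742 + 28262) = (-31868 + (60 - 1*37))*(-13742 + 28262) = (-31868 + (60 - 37))*14520 = (-31868 + 23)*14520 = -31845*14520 = -462389400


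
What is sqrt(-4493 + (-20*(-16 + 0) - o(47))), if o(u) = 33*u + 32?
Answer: 2*I*sqrt(1439) ≈ 75.868*I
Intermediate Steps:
o(u) = 32 + 33*u
sqrt(-4493 + (-20*(-16 + 0) - o(47))) = sqrt(-4493 + (-20*(-16 + 0) - (32 + 33*47))) = sqrt(-4493 + (-20*(-16) - (32 + 1551))) = sqrt(-4493 + (320 - 1*1583)) = sqrt(-4493 + (320 - 1583)) = sqrt(-4493 - 1263) = sqrt(-5756) = 2*I*sqrt(1439)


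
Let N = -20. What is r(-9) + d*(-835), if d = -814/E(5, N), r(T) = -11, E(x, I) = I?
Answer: -67991/2 ≈ -33996.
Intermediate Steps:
d = 407/10 (d = -814/(-20) = -814*(-1/20) = 407/10 ≈ 40.700)
r(-9) + d*(-835) = -11 + (407/10)*(-835) = -11 - 67969/2 = -67991/2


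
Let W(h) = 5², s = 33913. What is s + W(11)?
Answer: 33938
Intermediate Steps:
W(h) = 25
s + W(11) = 33913 + 25 = 33938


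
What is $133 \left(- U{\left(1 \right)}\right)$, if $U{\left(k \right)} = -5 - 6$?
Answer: $1463$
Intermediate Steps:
$U{\left(k \right)} = -11$ ($U{\left(k \right)} = -5 - 6 = -11$)
$133 \left(- U{\left(1 \right)}\right) = 133 \left(\left(-1\right) \left(-11\right)\right) = 133 \cdot 11 = 1463$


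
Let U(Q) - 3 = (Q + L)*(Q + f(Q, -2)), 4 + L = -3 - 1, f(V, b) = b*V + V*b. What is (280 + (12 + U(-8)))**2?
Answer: 7921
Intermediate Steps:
f(V, b) = 2*V*b (f(V, b) = V*b + V*b = 2*V*b)
L = -8 (L = -4 + (-3 - 1) = -4 - 4 = -8)
U(Q) = 3 - 3*Q*(-8 + Q) (U(Q) = 3 + (Q - 8)*(Q + 2*Q*(-2)) = 3 + (-8 + Q)*(Q - 4*Q) = 3 + (-8 + Q)*(-3*Q) = 3 - 3*Q*(-8 + Q))
(280 + (12 + U(-8)))**2 = (280 + (12 + (3 - 3*(-8)**2 + 24*(-8))))**2 = (280 + (12 + (3 - 3*64 - 192)))**2 = (280 + (12 + (3 - 192 - 192)))**2 = (280 + (12 - 381))**2 = (280 - 369)**2 = (-89)**2 = 7921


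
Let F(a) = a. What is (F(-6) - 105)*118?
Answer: -13098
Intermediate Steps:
(F(-6) - 105)*118 = (-6 - 105)*118 = -111*118 = -13098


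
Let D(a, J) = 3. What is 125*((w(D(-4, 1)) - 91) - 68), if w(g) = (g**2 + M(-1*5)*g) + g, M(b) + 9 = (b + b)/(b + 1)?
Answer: -41625/2 ≈ -20813.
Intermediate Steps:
M(b) = -9 + 2*b/(1 + b) (M(b) = -9 + (b + b)/(b + 1) = -9 + (2*b)/(1 + b) = -9 + 2*b/(1 + b))
w(g) = g**2 - 11*g/2 (w(g) = (g**2 + ((-9 - (-7)*5)/(1 - 1*5))*g) + g = (g**2 + ((-9 - 7*(-5))/(1 - 5))*g) + g = (g**2 + ((-9 + 35)/(-4))*g) + g = (g**2 + (-1/4*26)*g) + g = (g**2 - 13*g/2) + g = g**2 - 11*g/2)
125*((w(D(-4, 1)) - 91) - 68) = 125*(((1/2)*3*(-11 + 2*3) - 91) - 68) = 125*(((1/2)*3*(-11 + 6) - 91) - 68) = 125*(((1/2)*3*(-5) - 91) - 68) = 125*((-15/2 - 91) - 68) = 125*(-197/2 - 68) = 125*(-333/2) = -41625/2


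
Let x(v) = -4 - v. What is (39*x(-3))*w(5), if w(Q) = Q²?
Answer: -975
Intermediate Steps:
(39*x(-3))*w(5) = (39*(-4 - 1*(-3)))*5² = (39*(-4 + 3))*25 = (39*(-1))*25 = -39*25 = -975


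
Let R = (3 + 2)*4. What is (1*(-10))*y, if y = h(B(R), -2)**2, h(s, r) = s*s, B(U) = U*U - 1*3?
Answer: -248405968810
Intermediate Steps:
R = 20 (R = 5*4 = 20)
B(U) = -3 + U**2 (B(U) = U**2 - 3 = -3 + U**2)
h(s, r) = s**2
y = 24840596881 (y = ((-3 + 20**2)**2)**2 = ((-3 + 400)**2)**2 = (397**2)**2 = 157609**2 = 24840596881)
(1*(-10))*y = (1*(-10))*24840596881 = -10*24840596881 = -248405968810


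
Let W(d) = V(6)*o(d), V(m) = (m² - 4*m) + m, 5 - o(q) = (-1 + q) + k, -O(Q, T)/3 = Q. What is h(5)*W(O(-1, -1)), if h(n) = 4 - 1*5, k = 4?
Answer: 18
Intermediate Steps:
O(Q, T) = -3*Q
o(q) = 2 - q (o(q) = 5 - ((-1 + q) + 4) = 5 - (3 + q) = 5 + (-3 - q) = 2 - q)
V(m) = m² - 3*m
W(d) = 36 - 18*d (W(d) = (6*(-3 + 6))*(2 - d) = (6*3)*(2 - d) = 18*(2 - d) = 36 - 18*d)
h(n) = -1 (h(n) = 4 - 5 = -1)
h(5)*W(O(-1, -1)) = -(36 - (-54)*(-1)) = -(36 - 18*3) = -(36 - 54) = -1*(-18) = 18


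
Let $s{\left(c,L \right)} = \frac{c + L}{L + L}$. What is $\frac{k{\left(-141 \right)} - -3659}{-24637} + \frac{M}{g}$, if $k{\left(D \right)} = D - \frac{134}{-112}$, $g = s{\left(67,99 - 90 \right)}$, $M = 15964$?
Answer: $\frac{99109132711}{26213768} \approx 3780.8$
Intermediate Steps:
$s{\left(c,L \right)} = \frac{L + c}{2 L}$
$g = \frac{38}{9}$ ($g = \frac{\left(99 - 90\right) + 67}{2 \left(99 - 90\right)} = \frac{9 + 67}{2 \cdot 9} = \frac{1}{2} \cdot \frac{1}{9} \cdot 76 = \frac{38}{9} \approx 4.2222$)
$k{\left(D \right)} = \frac{67}{56} + D$ ($k{\left(D \right)} = D - - \frac{67}{56} = D + \frac{67}{56} = \frac{67}{56} + D$)
$\frac{k{\left(-141 \right)} - -3659}{-24637} + \frac{M}{g} = \frac{\left(\frac{67}{56} - 141\right) - -3659}{-24637} + \frac{15964}{\frac{38}{9}} = \left(- \frac{7829}{56} + 3659\right) \left(- \frac{1}{24637}\right) + 15964 \cdot \frac{9}{38} = \frac{197075}{56} \left(- \frac{1}{24637}\right) + \frac{71838}{19} = - \frac{197075}{1379672} + \frac{71838}{19} = \frac{99109132711}{26213768}$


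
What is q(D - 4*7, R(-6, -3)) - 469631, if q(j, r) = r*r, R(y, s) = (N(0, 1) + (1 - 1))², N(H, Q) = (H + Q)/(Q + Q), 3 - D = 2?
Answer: -7514095/16 ≈ -4.6963e+5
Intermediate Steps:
D = 1 (D = 3 - 1*2 = 3 - 2 = 1)
N(H, Q) = (H + Q)/(2*Q) (N(H, Q) = (H + Q)/((2*Q)) = (H + Q)*(1/(2*Q)) = (H + Q)/(2*Q))
R(y, s) = ¼ (R(y, s) = ((½)*(0 + 1)/1 + (1 - 1))² = ((½)*1*1 + 0)² = (½ + 0)² = (½)² = ¼)
q(j, r) = r²
q(D - 4*7, R(-6, -3)) - 469631 = (¼)² - 469631 = 1/16 - 469631 = -7514095/16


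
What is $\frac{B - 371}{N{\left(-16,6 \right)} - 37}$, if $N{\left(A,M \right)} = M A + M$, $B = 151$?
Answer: $\frac{220}{127} \approx 1.7323$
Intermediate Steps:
$N{\left(A,M \right)} = M + A M$ ($N{\left(A,M \right)} = A M + M = M + A M$)
$\frac{B - 371}{N{\left(-16,6 \right)} - 37} = \frac{151 - 371}{6 \left(1 - 16\right) - 37} = - \frac{220}{6 \left(-15\right) - 37} = - \frac{220}{-90 - 37} = - \frac{220}{-127} = \left(-220\right) \left(- \frac{1}{127}\right) = \frac{220}{127}$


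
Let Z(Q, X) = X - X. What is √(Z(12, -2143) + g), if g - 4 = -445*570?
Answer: I*√253646 ≈ 503.63*I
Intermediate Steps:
g = -253646 (g = 4 - 445*570 = 4 - 253650 = -253646)
Z(Q, X) = 0
√(Z(12, -2143) + g) = √(0 - 253646) = √(-253646) = I*√253646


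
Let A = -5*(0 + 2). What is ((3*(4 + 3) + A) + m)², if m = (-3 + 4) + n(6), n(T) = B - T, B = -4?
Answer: 4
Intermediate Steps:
A = -10 (A = -5*2 = -10)
n(T) = -4 - T
m = -9 (m = (-3 + 4) + (-4 - 1*6) = 1 + (-4 - 6) = 1 - 10 = -9)
((3*(4 + 3) + A) + m)² = ((3*(4 + 3) - 10) - 9)² = ((3*7 - 10) - 9)² = ((21 - 10) - 9)² = (11 - 9)² = 2² = 4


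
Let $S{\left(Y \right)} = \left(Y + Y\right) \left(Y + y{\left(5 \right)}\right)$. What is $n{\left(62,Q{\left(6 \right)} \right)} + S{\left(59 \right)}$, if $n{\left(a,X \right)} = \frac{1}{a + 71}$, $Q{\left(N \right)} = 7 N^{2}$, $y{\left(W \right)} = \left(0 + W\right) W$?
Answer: $\frac{1318297}{133} \approx 9912.0$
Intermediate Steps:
$y{\left(W \right)} = W^{2}$ ($y{\left(W \right)} = W W = W^{2}$)
$S{\left(Y \right)} = 2 Y \left(25 + Y\right)$ ($S{\left(Y \right)} = \left(Y + Y\right) \left(Y + 5^{2}\right) = 2 Y \left(Y + 25\right) = 2 Y \left(25 + Y\right)$)
$n{\left(a,X \right)} = \frac{1}{71 + a}$
$n{\left(62,Q{\left(6 \right)} \right)} + S{\left(59 \right)} = \frac{1}{71 + 62} + 2 \cdot 59 \left(25 + 59\right) = \frac{1}{133} + 2 \cdot 59 \cdot 84 = \frac{1}{133} + 9912 = \frac{1318297}{133}$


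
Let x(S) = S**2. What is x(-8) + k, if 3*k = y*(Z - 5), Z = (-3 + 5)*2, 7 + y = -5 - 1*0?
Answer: 68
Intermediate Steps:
y = -12 (y = -7 + (-5 - 1*0) = -7 + (-5 + 0) = -7 - 5 = -12)
Z = 4 (Z = 2*2 = 4)
k = 4 (k = (-12*(4 - 5))/3 = (-12*(-1))/3 = (1/3)*12 = 4)
x(-8) + k = (-8)**2 + 4 = 64 + 4 = 68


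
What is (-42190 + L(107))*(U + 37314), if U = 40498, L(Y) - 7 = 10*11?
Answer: -3273784276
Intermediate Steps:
L(Y) = 117 (L(Y) = 7 + 10*11 = 7 + 110 = 117)
(-42190 + L(107))*(U + 37314) = (-42190 + 117)*(40498 + 37314) = -42073*77812 = -3273784276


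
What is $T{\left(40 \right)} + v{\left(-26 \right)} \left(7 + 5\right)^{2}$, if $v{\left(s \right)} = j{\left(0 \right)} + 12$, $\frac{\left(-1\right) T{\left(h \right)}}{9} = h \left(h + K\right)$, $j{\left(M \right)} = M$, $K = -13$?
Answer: $-7992$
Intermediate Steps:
$T{\left(h \right)} = - 9 h \left(-13 + h\right)$ ($T{\left(h \right)} = - 9 h \left(h - 13\right) = - 9 h \left(-13 + h\right)$)
$v{\left(s \right)} = 12$ ($v{\left(s \right)} = 0 + 12 = 12$)
$T{\left(40 \right)} + v{\left(-26 \right)} \left(7 + 5\right)^{2} = 9 \cdot 40 \left(13 - 40\right) + 12 \left(7 + 5\right)^{2} = 9 \cdot 40 \left(13 - 40\right) + 12 \cdot 12^{2} = 9 \cdot 40 \left(-27\right) + 12 \cdot 144 = -9720 + 1728 = -7992$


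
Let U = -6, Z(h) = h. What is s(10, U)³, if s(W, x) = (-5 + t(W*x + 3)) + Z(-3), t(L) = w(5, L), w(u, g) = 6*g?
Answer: -42875000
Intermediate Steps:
t(L) = 6*L
s(W, x) = 10 + 6*W*x (s(W, x) = (-5 + 6*(W*x + 3)) - 3 = (-5 + 6*(3 + W*x)) - 3 = (-5 + (18 + 6*W*x)) - 3 = (13 + 6*W*x) - 3 = 10 + 6*W*x)
s(10, U)³ = (10 + 6*10*(-6))³ = (10 - 360)³ = (-350)³ = -42875000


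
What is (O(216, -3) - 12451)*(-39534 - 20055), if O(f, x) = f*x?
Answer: 780556311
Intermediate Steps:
(O(216, -3) - 12451)*(-39534 - 20055) = (216*(-3) - 12451)*(-39534 - 20055) = (-648 - 12451)*(-59589) = -13099*(-59589) = 780556311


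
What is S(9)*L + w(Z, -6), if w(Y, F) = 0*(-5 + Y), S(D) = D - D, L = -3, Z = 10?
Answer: 0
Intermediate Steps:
S(D) = 0
w(Y, F) = 0
S(9)*L + w(Z, -6) = 0*(-3) + 0 = 0 + 0 = 0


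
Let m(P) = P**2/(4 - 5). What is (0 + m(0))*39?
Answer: 0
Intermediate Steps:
m(P) = -P**2 (m(P) = P**2/(-1) = -P**2)
(0 + m(0))*39 = (0 - 1*0**2)*39 = (0 - 1*0)*39 = (0 + 0)*39 = 0*39 = 0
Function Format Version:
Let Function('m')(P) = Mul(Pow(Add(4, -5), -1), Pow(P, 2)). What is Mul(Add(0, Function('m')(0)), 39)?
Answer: 0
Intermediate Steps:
Function('m')(P) = Mul(-1, Pow(P, 2)) (Function('m')(P) = Mul(Pow(-1, -1), Pow(P, 2)) = Mul(-1, Pow(P, 2)))
Mul(Add(0, Function('m')(0)), 39) = Mul(Add(0, Mul(-1, Pow(0, 2))), 39) = Mul(Add(0, Mul(-1, 0)), 39) = Mul(Add(0, 0), 39) = Mul(0, 39) = 0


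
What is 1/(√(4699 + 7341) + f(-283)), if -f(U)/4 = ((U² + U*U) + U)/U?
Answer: 113/254778 - √3010/2547780 ≈ 0.00042199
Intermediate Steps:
f(U) = -4*(U + 2*U²)/U (f(U) = -4*((U² + U*U) + U)/U = -4*((U² + U²) + U)/U = -4*(2*U² + U)/U = -4*(U + 2*U²)/U)
1/(√(4699 + 7341) + f(-283)) = 1/(√(4699 + 7341) + (-4 - 8*(-283))) = 1/(√12040 + (-4 + 2264)) = 1/(2*√3010 + 2260) = 1/(2260 + 2*√3010)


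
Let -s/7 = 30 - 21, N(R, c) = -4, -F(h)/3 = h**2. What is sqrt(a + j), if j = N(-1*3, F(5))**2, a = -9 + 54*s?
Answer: I*sqrt(3395) ≈ 58.267*I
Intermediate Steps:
F(h) = -3*h**2
s = -63 (s = -7*(30 - 21) = -7*9 = -63)
a = -3411 (a = -9 + 54*(-63) = -9 - 3402 = -3411)
j = 16 (j = (-4)**2 = 16)
sqrt(a + j) = sqrt(-3411 + 16) = sqrt(-3395) = I*sqrt(3395)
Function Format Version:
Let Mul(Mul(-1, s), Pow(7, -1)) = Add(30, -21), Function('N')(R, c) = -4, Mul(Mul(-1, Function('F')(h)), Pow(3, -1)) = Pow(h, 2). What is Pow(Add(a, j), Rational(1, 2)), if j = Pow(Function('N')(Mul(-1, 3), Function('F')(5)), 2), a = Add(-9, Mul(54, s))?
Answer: Mul(I, Pow(3395, Rational(1, 2))) ≈ Mul(58.267, I)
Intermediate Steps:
Function('F')(h) = Mul(-3, Pow(h, 2))
s = -63 (s = Mul(-7, Add(30, -21)) = Mul(-7, 9) = -63)
a = -3411 (a = Add(-9, Mul(54, -63)) = Add(-9, -3402) = -3411)
j = 16 (j = Pow(-4, 2) = 16)
Pow(Add(a, j), Rational(1, 2)) = Pow(Add(-3411, 16), Rational(1, 2)) = Pow(-3395, Rational(1, 2)) = Mul(I, Pow(3395, Rational(1, 2)))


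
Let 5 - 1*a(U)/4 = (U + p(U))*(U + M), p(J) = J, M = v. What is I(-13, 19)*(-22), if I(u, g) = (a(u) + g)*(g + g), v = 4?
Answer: 749892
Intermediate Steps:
M = 4
a(U) = 20 - 8*U*(4 + U) (a(U) = 20 - 4*(U + U)*(U + 4) = 20 - 4*2*U*(4 + U) = 20 - 8*U*(4 + U))
I(u, g) = 2*g*(20 + g - 32*u - 8*u**2) (I(u, g) = ((20 - 32*u - 8*u**2) + g)*(g + g) = (20 + g - 32*u - 8*u**2)*(2*g) = 2*g*(20 + g - 32*u - 8*u**2))
I(-13, 19)*(-22) = (2*19*(20 + 19 - 32*(-13) - 8*(-13)**2))*(-22) = (2*19*(20 + 19 + 416 - 8*169))*(-22) = (2*19*(20 + 19 + 416 - 1352))*(-22) = (2*19*(-897))*(-22) = -34086*(-22) = 749892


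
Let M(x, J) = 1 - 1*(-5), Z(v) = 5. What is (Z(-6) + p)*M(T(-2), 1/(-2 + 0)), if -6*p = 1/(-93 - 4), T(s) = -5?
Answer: 2911/97 ≈ 30.010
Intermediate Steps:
M(x, J) = 6 (M(x, J) = 1 + 5 = 6)
p = 1/582 (p = -1/(6*(-93 - 4)) = -⅙/(-97) = -⅙*(-1/97) = 1/582 ≈ 0.0017182)
(Z(-6) + p)*M(T(-2), 1/(-2 + 0)) = (5 + 1/582)*6 = (2911/582)*6 = 2911/97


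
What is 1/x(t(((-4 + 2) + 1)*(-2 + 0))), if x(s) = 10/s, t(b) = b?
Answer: ⅕ ≈ 0.20000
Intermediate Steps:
1/x(t(((-4 + 2) + 1)*(-2 + 0))) = 1/(10/((((-4 + 2) + 1)*(-2 + 0)))) = 1/(10/(((-2 + 1)*(-2)))) = 1/(10/((-1*(-2)))) = 1/(10/2) = 1/(10*(½)) = 1/5 = ⅕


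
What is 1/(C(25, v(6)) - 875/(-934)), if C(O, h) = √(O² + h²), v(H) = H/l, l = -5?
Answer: -20431250/13642826691 + 4361780*√15661/13642826691 ≈ 0.038512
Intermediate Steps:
v(H) = -H/5 (v(H) = H/(-5) = H*(-⅕) = -H/5)
1/(C(25, v(6)) - 875/(-934)) = 1/(√(25² + (-⅕*6)²) - 875/(-934)) = 1/(√(625 + (-6/5)²) - 875*(-1/934)) = 1/(√(625 + 36/25) + 875/934) = 1/(√(15661/25) + 875/934) = 1/(√15661/5 + 875/934) = 1/(875/934 + √15661/5)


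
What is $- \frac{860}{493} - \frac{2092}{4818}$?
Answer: $- \frac{2587418}{1187637} \approx -2.1786$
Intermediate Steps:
$- \frac{860}{493} - \frac{2092}{4818} = \left(-860\right) \frac{1}{493} - \frac{1046}{2409} = - \frac{860}{493} - \frac{1046}{2409} = - \frac{2587418}{1187637}$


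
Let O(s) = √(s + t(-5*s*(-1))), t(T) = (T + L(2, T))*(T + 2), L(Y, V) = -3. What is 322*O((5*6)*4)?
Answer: 966*√39946 ≈ 1.9307e+5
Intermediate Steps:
t(T) = (-3 + T)*(2 + T) (t(T) = (T - 3)*(T + 2) = (-3 + T)*(2 + T))
O(s) = √(-6 - 4*s + 25*s²) (O(s) = √(s + (-6 + (-5*s*(-1))² - (-5*s)*(-1))) = √(s + (-6 + (5*s)² - 5*s)) = √(s + (-6 + 25*s² - 5*s)) = √(s + (-6 - 5*s + 25*s²)) = √(-6 - 4*s + 25*s²))
322*O((5*6)*4) = 322*√(-6 - 4*5*6*4 + 25*((5*6)*4)²) = 322*√(-6 - 120*4 + 25*(30*4)²) = 322*√(-6 - 4*120 + 25*120²) = 322*√(-6 - 480 + 25*14400) = 322*√(-6 - 480 + 360000) = 322*√359514 = 322*(3*√39946) = 966*√39946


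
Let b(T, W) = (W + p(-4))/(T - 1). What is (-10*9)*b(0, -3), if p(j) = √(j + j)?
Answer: -270 + 180*I*√2 ≈ -270.0 + 254.56*I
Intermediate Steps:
p(j) = √2*√j (p(j) = √(2*j) = √2*√j)
b(T, W) = (W + 2*I*√2)/(-1 + T) (b(T, W) = (W + √2*√(-4))/(T - 1) = (W + √2*(2*I))/(-1 + T) = (W + 2*I*√2)/(-1 + T))
(-10*9)*b(0, -3) = (-10*9)*((-3 + 2*I*√2)/(-1 + 0)) = -90*(-3 + 2*I*√2)/(-1) = -(-90)*(-3 + 2*I*√2) = -90*(3 - 2*I*√2) = -270 + 180*I*√2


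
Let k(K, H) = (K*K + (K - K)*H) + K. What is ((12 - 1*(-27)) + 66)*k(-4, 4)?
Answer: 1260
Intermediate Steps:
k(K, H) = K + K² (k(K, H) = (K² + 0*H) + K = (K² + 0) + K = K² + K = K + K²)
((12 - 1*(-27)) + 66)*k(-4, 4) = ((12 - 1*(-27)) + 66)*(-4*(1 - 4)) = ((12 + 27) + 66)*(-4*(-3)) = (39 + 66)*12 = 105*12 = 1260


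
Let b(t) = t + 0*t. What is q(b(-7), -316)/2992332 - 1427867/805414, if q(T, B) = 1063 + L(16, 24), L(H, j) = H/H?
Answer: -152564112691/86073788766 ≈ -1.7725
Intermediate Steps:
L(H, j) = 1
b(t) = t (b(t) = t + 0 = t)
q(T, B) = 1064 (q(T, B) = 1063 + 1 = 1064)
q(b(-7), -316)/2992332 - 1427867/805414 = 1064/2992332 - 1427867/805414 = 1064*(1/2992332) - 1427867*1/805414 = 38/106869 - 1427867/805414 = -152564112691/86073788766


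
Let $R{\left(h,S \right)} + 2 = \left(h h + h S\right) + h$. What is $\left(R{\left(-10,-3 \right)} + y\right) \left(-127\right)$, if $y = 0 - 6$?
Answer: $-14224$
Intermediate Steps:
$R{\left(h,S \right)} = -2 + h + h^{2} + S h$ ($R{\left(h,S \right)} = -2 + \left(\left(h h + h S\right) + h\right) = -2 + \left(\left(h^{2} + S h\right) + h\right) = -2 + \left(h + h^{2} + S h\right) = -2 + h + h^{2} + S h$)
$y = -6$ ($y = 0 - 6 = -6$)
$\left(R{\left(-10,-3 \right)} + y\right) \left(-127\right) = \left(\left(-2 - 10 + \left(-10\right)^{2} - -30\right) - 6\right) \left(-127\right) = \left(\left(-2 - 10 + 100 + 30\right) - 6\right) \left(-127\right) = \left(118 - 6\right) \left(-127\right) = 112 \left(-127\right) = -14224$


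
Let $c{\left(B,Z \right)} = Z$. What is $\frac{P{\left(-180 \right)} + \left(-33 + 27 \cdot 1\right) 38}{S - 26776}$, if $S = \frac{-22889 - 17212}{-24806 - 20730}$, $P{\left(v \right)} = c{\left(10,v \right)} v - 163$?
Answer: $- \frac{1457561824}{1219231835} \approx -1.1955$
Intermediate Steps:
$P{\left(v \right)} = -163 + v^{2}$ ($P{\left(v \right)} = v v - 163 = v^{2} - 163 = -163 + v^{2}$)
$S = \frac{40101}{45536}$ ($S = - \frac{40101}{-45536} = \left(-40101\right) \left(- \frac{1}{45536}\right) = \frac{40101}{45536} \approx 0.88064$)
$\frac{P{\left(-180 \right)} + \left(-33 + 27 \cdot 1\right) 38}{S - 26776} = \frac{\left(-163 + \left(-180\right)^{2}\right) + \left(-33 + 27 \cdot 1\right) 38}{\frac{40101}{45536} - 26776} = \frac{\left(-163 + 32400\right) + \left(-33 + 27\right) 38}{- \frac{1219231835}{45536}} = \left(32237 - 228\right) \left(- \frac{45536}{1219231835}\right) = 32009 \left(- \frac{45536}{1219231835}\right) = - \frac{1457561824}{1219231835}$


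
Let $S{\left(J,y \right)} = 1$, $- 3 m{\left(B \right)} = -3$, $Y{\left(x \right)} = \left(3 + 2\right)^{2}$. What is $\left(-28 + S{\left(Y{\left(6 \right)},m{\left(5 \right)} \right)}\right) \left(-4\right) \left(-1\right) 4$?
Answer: $-432$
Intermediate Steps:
$Y{\left(x \right)} = 25$ ($Y{\left(x \right)} = 5^{2} = 25$)
$m{\left(B \right)} = 1$ ($m{\left(B \right)} = \left(- \frac{1}{3}\right) \left(-3\right) = 1$)
$\left(-28 + S{\left(Y{\left(6 \right)},m{\left(5 \right)} \right)}\right) \left(-4\right) \left(-1\right) 4 = \left(-28 + 1\right) \left(-4\right) \left(-1\right) 4 = - 27 \cdot 4 \cdot 4 = \left(-27\right) 16 = -432$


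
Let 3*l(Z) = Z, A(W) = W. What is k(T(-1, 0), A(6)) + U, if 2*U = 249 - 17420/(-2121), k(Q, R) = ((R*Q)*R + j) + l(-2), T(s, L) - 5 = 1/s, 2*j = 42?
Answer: 414217/1414 ≈ 292.94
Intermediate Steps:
l(Z) = Z/3
j = 21 (j = (½)*42 = 21)
T(s, L) = 5 + 1/s
k(Q, R) = 61/3 + Q*R² (k(Q, R) = ((R*Q)*R + 21) + (⅓)*(-2) = ((Q*R)*R + 21) - ⅔ = (Q*R² + 21) - ⅔ = (21 + Q*R²) - ⅔ = 61/3 + Q*R²)
U = 545549/4242 (U = (249 - 17420/(-2121))/2 = (249 - 17420*(-1/2121))/2 = (249 + 17420/2121)/2 = (½)*(545549/2121) = 545549/4242 ≈ 128.61)
k(T(-1, 0), A(6)) + U = (61/3 + (5 + 1/(-1))*6²) + 545549/4242 = (61/3 + (5 - 1)*36) + 545549/4242 = (61/3 + 4*36) + 545549/4242 = (61/3 + 144) + 545549/4242 = 493/3 + 545549/4242 = 414217/1414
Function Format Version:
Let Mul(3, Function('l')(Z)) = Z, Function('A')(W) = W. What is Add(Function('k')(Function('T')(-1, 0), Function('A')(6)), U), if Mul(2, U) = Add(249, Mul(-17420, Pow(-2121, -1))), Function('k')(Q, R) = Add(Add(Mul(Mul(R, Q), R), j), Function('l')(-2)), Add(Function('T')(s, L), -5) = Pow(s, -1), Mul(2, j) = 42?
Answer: Rational(414217, 1414) ≈ 292.94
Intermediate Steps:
Function('l')(Z) = Mul(Rational(1, 3), Z)
j = 21 (j = Mul(Rational(1, 2), 42) = 21)
Function('T')(s, L) = Add(5, Pow(s, -1))
Function('k')(Q, R) = Add(Rational(61, 3), Mul(Q, Pow(R, 2))) (Function('k')(Q, R) = Add(Add(Mul(Mul(R, Q), R), 21), Mul(Rational(1, 3), -2)) = Add(Add(Mul(Mul(Q, R), R), 21), Rational(-2, 3)) = Add(Add(Mul(Q, Pow(R, 2)), 21), Rational(-2, 3)) = Add(Add(21, Mul(Q, Pow(R, 2))), Rational(-2, 3)) = Add(Rational(61, 3), Mul(Q, Pow(R, 2))))
U = Rational(545549, 4242) (U = Mul(Rational(1, 2), Add(249, Mul(-17420, Pow(-2121, -1)))) = Mul(Rational(1, 2), Add(249, Mul(-17420, Rational(-1, 2121)))) = Mul(Rational(1, 2), Add(249, Rational(17420, 2121))) = Mul(Rational(1, 2), Rational(545549, 2121)) = Rational(545549, 4242) ≈ 128.61)
Add(Function('k')(Function('T')(-1, 0), Function('A')(6)), U) = Add(Add(Rational(61, 3), Mul(Add(5, Pow(-1, -1)), Pow(6, 2))), Rational(545549, 4242)) = Add(Add(Rational(61, 3), Mul(Add(5, -1), 36)), Rational(545549, 4242)) = Add(Add(Rational(61, 3), Mul(4, 36)), Rational(545549, 4242)) = Add(Add(Rational(61, 3), 144), Rational(545549, 4242)) = Add(Rational(493, 3), Rational(545549, 4242)) = Rational(414217, 1414)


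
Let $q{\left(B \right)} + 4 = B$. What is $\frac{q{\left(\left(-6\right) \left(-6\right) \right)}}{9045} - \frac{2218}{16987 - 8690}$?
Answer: $- \frac{19796306}{75046365} \approx -0.26379$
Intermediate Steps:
$q{\left(B \right)} = -4 + B$
$\frac{q{\left(\left(-6\right) \left(-6\right) \right)}}{9045} - \frac{2218}{16987 - 8690} = \frac{-4 - -36}{9045} - \frac{2218}{16987 - 8690} = \left(-4 + 36\right) \frac{1}{9045} - \frac{2218}{16987 - 8690} = 32 \cdot \frac{1}{9045} - \frac{2218}{8297} = \frac{32}{9045} - \frac{2218}{8297} = - \frac{19796306}{75046365}$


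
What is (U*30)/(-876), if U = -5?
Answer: 25/146 ≈ 0.17123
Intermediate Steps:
(U*30)/(-876) = -5*30/(-876) = -150*(-1/876) = 25/146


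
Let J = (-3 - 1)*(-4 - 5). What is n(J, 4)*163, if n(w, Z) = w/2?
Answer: 2934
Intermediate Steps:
J = 36 (J = -4*(-9) = 36)
n(w, Z) = w/2 (n(w, Z) = w*(½) = w/2)
n(J, 4)*163 = ((½)*36)*163 = 18*163 = 2934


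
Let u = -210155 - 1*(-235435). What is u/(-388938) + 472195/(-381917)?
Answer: -96654720335/74271017073 ≈ -1.3014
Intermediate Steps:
u = 25280 (u = -210155 + 235435 = 25280)
u/(-388938) + 472195/(-381917) = 25280/(-388938) + 472195/(-381917) = 25280*(-1/388938) + 472195*(-1/381917) = -12640/194469 - 472195/381917 = -96654720335/74271017073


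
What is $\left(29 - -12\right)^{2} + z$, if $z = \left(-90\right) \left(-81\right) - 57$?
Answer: $8914$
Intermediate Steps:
$z = 7233$ ($z = 7290 - 57 = 7233$)
$\left(29 - -12\right)^{2} + z = \left(29 - -12\right)^{2} + 7233 = \left(29 + 12\right)^{2} + 7233 = 41^{2} + 7233 = 1681 + 7233 = 8914$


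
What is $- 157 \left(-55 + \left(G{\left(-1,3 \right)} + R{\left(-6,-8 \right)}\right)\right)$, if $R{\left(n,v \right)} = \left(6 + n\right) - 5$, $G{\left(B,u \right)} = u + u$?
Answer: $8478$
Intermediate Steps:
$G{\left(B,u \right)} = 2 u$
$R{\left(n,v \right)} = 1 + n$
$- 157 \left(-55 + \left(G{\left(-1,3 \right)} + R{\left(-6,-8 \right)}\right)\right) = - 157 \left(-55 + \left(2 \cdot 3 + \left(1 - 6\right)\right)\right) = - 157 \left(-55 + \left(6 - 5\right)\right) = - 157 \left(-55 + 1\right) = \left(-157\right) \left(-54\right) = 8478$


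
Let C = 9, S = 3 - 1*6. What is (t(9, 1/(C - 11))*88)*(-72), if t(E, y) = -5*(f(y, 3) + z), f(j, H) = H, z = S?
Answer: 0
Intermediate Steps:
S = -3 (S = 3 - 6 = -3)
z = -3
t(E, y) = 0 (t(E, y) = -5*(3 - 3) = -5*0 = 0)
(t(9, 1/(C - 11))*88)*(-72) = (0*88)*(-72) = 0*(-72) = 0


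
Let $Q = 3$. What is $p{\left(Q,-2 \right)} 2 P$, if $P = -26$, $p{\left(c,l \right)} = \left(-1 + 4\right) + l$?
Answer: $-52$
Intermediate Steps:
$p{\left(c,l \right)} = 3 + l$
$p{\left(Q,-2 \right)} 2 P = \left(3 - 2\right) 2 \left(-26\right) = 1 \cdot 2 \left(-26\right) = 2 \left(-26\right) = -52$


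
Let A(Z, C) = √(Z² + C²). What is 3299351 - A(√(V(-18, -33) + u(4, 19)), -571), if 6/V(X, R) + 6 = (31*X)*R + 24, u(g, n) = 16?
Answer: 3299351 - √3004941315/96 ≈ 3.2988e+6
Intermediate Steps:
V(X, R) = 6/(18 + 31*R*X) (V(X, R) = 6/(-6 + ((31*X)*R + 24)) = 6/(-6 + (31*R*X + 24)) = 6/(-6 + (24 + 31*R*X)) = 6/(18 + 31*R*X))
A(Z, C) = √(C² + Z²)
3299351 - A(√(V(-18, -33) + u(4, 19)), -571) = 3299351 - √((-571)² + (√(6/(18 + 31*(-33)*(-18)) + 16))²) = 3299351 - √(326041 + (√(6/(18 + 18414) + 16))²) = 3299351 - √(326041 + (√(6/18432 + 16))²) = 3299351 - √(326041 + (√(6*(1/18432) + 16))²) = 3299351 - √(326041 + (√(1/3072 + 16))²) = 3299351 - √(326041 + (√(49153/3072))²) = 3299351 - √(326041 + (√147459/96)²) = 3299351 - √(326041 + 49153/3072) = 3299351 - √(1001647105/3072) = 3299351 - √3004941315/96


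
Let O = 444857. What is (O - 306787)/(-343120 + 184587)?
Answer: -138070/158533 ≈ -0.87092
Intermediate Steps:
(O - 306787)/(-343120 + 184587) = (444857 - 306787)/(-343120 + 184587) = 138070/(-158533) = 138070*(-1/158533) = -138070/158533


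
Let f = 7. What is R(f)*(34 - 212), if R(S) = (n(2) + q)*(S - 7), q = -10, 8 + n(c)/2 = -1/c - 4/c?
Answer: 0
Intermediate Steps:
n(c) = -16 - 10/c (n(c) = -16 + 2*(-1/c - 4/c) = -16 + 2*(-5/c) = -16 - 10/c)
R(S) = 217 - 31*S (R(S) = ((-16 - 10/2) - 10)*(S - 7) = ((-16 - 10*½) - 10)*(-7 + S) = ((-16 - 5) - 10)*(-7 + S) = (-21 - 10)*(-7 + S) = -31*(-7 + S) = 217 - 31*S)
R(f)*(34 - 212) = (217 - 31*7)*(34 - 212) = (217 - 217)*(-178) = 0*(-178) = 0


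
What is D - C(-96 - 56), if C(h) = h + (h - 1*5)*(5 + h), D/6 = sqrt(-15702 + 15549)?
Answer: -22927 + 18*I*sqrt(17) ≈ -22927.0 + 74.216*I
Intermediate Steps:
D = 18*I*sqrt(17) (D = 6*sqrt(-15702 + 15549) = 6*sqrt(-153) = 6*(3*I*sqrt(17)) = 18*I*sqrt(17) ≈ 74.216*I)
C(h) = h + (-5 + h)*(5 + h) (C(h) = h + (h - 5)*(5 + h) = h + (-5 + h)*(5 + h))
D - C(-96 - 56) = 18*I*sqrt(17) - (-25 + (-96 - 56) + (-96 - 56)**2) = 18*I*sqrt(17) - (-25 - 152 + (-152)**2) = 18*I*sqrt(17) - (-25 - 152 + 23104) = 18*I*sqrt(17) - 1*22927 = 18*I*sqrt(17) - 22927 = -22927 + 18*I*sqrt(17)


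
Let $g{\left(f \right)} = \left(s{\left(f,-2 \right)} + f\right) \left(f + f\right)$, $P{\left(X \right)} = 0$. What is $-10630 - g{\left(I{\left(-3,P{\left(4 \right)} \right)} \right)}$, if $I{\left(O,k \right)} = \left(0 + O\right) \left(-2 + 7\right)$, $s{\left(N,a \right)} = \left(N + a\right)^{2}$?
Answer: $-2410$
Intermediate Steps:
$I{\left(O,k \right)} = 5 O$ ($I{\left(O,k \right)} = O 5 = 5 O$)
$g{\left(f \right)} = 2 f \left(f + \left(-2 + f\right)^{2}\right)$ ($g{\left(f \right)} = \left(\left(f - 2\right)^{2} + f\right) \left(f + f\right) = \left(\left(-2 + f\right)^{2} + f\right) 2 f = \left(f + \left(-2 + f\right)^{2}\right) 2 f = 2 f \left(f + \left(-2 + f\right)^{2}\right)$)
$-10630 - g{\left(I{\left(-3,P{\left(4 \right)} \right)} \right)} = -10630 - 2 \cdot 5 \left(-3\right) \left(5 \left(-3\right) + \left(-2 + 5 \left(-3\right)\right)^{2}\right) = -10630 - 2 \left(-15\right) \left(-15 + \left(-2 - 15\right)^{2}\right) = -10630 - 2 \left(-15\right) \left(-15 + \left(-17\right)^{2}\right) = -10630 - 2 \left(-15\right) \left(-15 + 289\right) = -10630 - 2 \left(-15\right) 274 = -10630 - -8220 = -10630 + 8220 = -2410$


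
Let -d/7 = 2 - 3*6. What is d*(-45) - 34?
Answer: -5074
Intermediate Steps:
d = 112 (d = -7*(2 - 3*6) = -7*(2 - 18) = -7*(-16) = 112)
d*(-45) - 34 = 112*(-45) - 34 = -5040 - 34 = -5074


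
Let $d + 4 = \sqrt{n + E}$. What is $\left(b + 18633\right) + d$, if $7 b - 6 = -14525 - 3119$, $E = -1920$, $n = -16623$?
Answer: $\frac{112765}{7} + i \sqrt{18543} \approx 16109.0 + 136.17 i$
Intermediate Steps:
$d = -4 + i \sqrt{18543}$ ($d = -4 + \sqrt{-16623 - 1920} = -4 + \sqrt{-18543} = -4 + i \sqrt{18543} \approx -4.0 + 136.17 i$)
$b = - \frac{17638}{7}$ ($b = \frac{6}{7} + \frac{-14525 - 3119}{7} = \frac{6}{7} + \frac{1}{7} \left(-17644\right) = \frac{6}{7} - \frac{17644}{7} = - \frac{17638}{7} \approx -2519.7$)
$\left(b + 18633\right) + d = \left(- \frac{17638}{7} + 18633\right) - \left(4 - i \sqrt{18543}\right) = \frac{112793}{7} - \left(4 - i \sqrt{18543}\right) = \frac{112765}{7} + i \sqrt{18543}$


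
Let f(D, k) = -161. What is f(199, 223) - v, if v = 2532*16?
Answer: -40673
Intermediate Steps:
v = 40512
f(199, 223) - v = -161 - 1*40512 = -161 - 40512 = -40673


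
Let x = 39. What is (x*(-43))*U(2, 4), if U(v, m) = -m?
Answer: 6708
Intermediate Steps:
(x*(-43))*U(2, 4) = (39*(-43))*(-1*4) = -1677*(-4) = 6708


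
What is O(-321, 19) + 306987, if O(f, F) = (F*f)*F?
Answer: 191106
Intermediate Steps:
O(f, F) = f*F²
O(-321, 19) + 306987 = -321*19² + 306987 = -321*361 + 306987 = -115881 + 306987 = 191106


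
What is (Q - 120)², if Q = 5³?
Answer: 25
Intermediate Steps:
Q = 125
(Q - 120)² = (125 - 120)² = 5² = 25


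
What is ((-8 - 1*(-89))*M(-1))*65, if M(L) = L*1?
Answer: -5265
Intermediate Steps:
M(L) = L
((-8 - 1*(-89))*M(-1))*65 = ((-8 - 1*(-89))*(-1))*65 = ((-8 + 89)*(-1))*65 = (81*(-1))*65 = -81*65 = -5265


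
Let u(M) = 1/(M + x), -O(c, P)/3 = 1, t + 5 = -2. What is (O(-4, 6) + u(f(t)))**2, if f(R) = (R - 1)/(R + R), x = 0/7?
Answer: 25/16 ≈ 1.5625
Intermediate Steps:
t = -7 (t = -5 - 2 = -7)
O(c, P) = -3 (O(c, P) = -3*1 = -3)
x = 0 (x = 0*(1/7) = 0)
f(R) = (-1 + R)/(2*R) (f(R) = (-1 + R)/((2*R)) = (-1 + R)*(1/(2*R)) = (-1 + R)/(2*R))
u(M) = 1/M (u(M) = 1/(M + 0) = 1/M)
(O(-4, 6) + u(f(t)))**2 = (-3 + 1/((1/2)*(-1 - 7)/(-7)))**2 = (-3 + 1/((1/2)*(-1/7)*(-8)))**2 = (-3 + 1/(4/7))**2 = (-3 + 7/4)**2 = (-5/4)**2 = 25/16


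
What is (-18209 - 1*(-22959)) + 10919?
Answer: 15669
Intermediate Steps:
(-18209 - 1*(-22959)) + 10919 = (-18209 + 22959) + 10919 = 4750 + 10919 = 15669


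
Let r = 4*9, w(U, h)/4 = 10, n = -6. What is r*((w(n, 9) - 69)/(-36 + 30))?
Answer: 174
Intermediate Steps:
w(U, h) = 40 (w(U, h) = 4*10 = 40)
r = 36
r*((w(n, 9) - 69)/(-36 + 30)) = 36*((40 - 69)/(-36 + 30)) = 36*(-29/(-6)) = 36*(-29*(-⅙)) = 36*(29/6) = 174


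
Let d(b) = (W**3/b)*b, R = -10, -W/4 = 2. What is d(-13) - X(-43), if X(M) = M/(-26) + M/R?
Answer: -33667/65 ≈ -517.95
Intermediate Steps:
W = -8 (W = -4*2 = -8)
d(b) = -512 (d(b) = ((-8)**3/b)*b = (-512/b)*b = -512)
X(M) = -9*M/65 (X(M) = M/(-26) + M/(-10) = M*(-1/26) + M*(-1/10) = -M/26 - M/10 = -9*M/65)
d(-13) - X(-43) = -512 - (-9)*(-43)/65 = -512 - 1*387/65 = -512 - 387/65 = -33667/65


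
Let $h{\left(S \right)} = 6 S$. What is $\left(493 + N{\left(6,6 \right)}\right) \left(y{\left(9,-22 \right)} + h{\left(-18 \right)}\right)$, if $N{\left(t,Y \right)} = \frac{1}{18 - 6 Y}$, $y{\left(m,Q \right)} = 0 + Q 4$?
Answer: $- \frac{869554}{9} \approx -96617.0$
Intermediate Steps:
$y{\left(m,Q \right)} = 4 Q$ ($y{\left(m,Q \right)} = 0 + 4 Q = 4 Q$)
$\left(493 + N{\left(6,6 \right)}\right) \left(y{\left(9,-22 \right)} + h{\left(-18 \right)}\right) = \left(493 - \frac{1}{-18 + 6 \cdot 6}\right) \left(4 \left(-22\right) + 6 \left(-18\right)\right) = \left(493 - \frac{1}{-18 + 36}\right) \left(-88 - 108\right) = \left(493 - \frac{1}{18}\right) \left(-196\right) = \frac{8873}{18} \left(-196\right) = - \frac{869554}{9}$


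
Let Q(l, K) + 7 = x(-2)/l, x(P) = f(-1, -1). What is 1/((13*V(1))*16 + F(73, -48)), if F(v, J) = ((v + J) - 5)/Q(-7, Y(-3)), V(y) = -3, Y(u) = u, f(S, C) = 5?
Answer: -27/16918 ≈ -0.0015959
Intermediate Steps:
x(P) = 5
Q(l, K) = -7 + 5/l
F(v, J) = 35/54 - 7*J/54 - 7*v/54 (F(v, J) = ((v + J) - 5)/(-7 + 5/(-7)) = ((J + v) - 5)/(-7 + 5*(-⅐)) = (-5 + J + v)/(-7 - 5/7) = (-5 + J + v)/(-54/7) = (-5 + J + v)*(-7/54) = 35/54 - 7*J/54 - 7*v/54)
1/((13*V(1))*16 + F(73, -48)) = 1/((13*(-3))*16 + (35/54 - 7/54*(-48) - 7/54*73)) = 1/(-39*16 + (35/54 + 56/9 - 511/54)) = 1/(-624 - 70/27) = 1/(-16918/27) = -27/16918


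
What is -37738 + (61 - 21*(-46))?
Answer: -36711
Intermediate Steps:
-37738 + (61 - 21*(-46)) = -37738 + (61 + 966) = -37738 + 1027 = -36711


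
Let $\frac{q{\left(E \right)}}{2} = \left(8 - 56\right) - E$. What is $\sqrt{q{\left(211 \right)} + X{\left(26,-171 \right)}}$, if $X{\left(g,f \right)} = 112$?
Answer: $i \sqrt{406} \approx 20.149 i$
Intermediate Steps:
$q{\left(E \right)} = -96 - 2 E$ ($q{\left(E \right)} = 2 \left(\left(8 - 56\right) - E\right) = 2 \left(-48 - E\right) = -96 - 2 E$)
$\sqrt{q{\left(211 \right)} + X{\left(26,-171 \right)}} = \sqrt{\left(-96 - 422\right) + 112} = \sqrt{-518 + 112} = \sqrt{-406} = i \sqrt{406}$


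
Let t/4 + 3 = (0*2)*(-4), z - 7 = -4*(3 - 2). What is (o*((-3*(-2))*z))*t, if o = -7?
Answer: 1512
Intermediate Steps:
z = 3 (z = 7 - 4*(3 - 2) = 7 - 4*1 = 7 - 4 = 3)
t = -12 (t = -12 + 4*((0*2)*(-4)) = -12 + 4*(0*(-4)) = -12 + 4*0 = -12 + 0 = -12)
(o*((-3*(-2))*z))*t = -7*(-3*(-2))*3*(-12) = -42*3*(-12) = -7*18*(-12) = -126*(-12) = 1512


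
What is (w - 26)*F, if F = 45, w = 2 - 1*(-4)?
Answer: -900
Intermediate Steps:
w = 6 (w = 2 + 4 = 6)
(w - 26)*F = (6 - 26)*45 = -20*45 = -900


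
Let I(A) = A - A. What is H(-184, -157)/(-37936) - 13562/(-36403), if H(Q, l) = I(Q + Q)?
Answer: 13562/36403 ≈ 0.37255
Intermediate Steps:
I(A) = 0
H(Q, l) = 0
H(-184, -157)/(-37936) - 13562/(-36403) = 0/(-37936) - 13562/(-36403) = 0*(-1/37936) - 13562*(-1/36403) = 0 + 13562/36403 = 13562/36403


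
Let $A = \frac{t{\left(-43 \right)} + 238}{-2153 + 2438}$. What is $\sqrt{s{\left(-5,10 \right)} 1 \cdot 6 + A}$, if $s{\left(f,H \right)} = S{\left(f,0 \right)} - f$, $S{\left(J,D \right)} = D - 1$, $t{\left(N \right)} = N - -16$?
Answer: $\frac{\sqrt{2009535}}{285} \approx 4.974$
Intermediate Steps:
$t{\left(N \right)} = 16 + N$ ($t{\left(N \right)} = N + 16 = 16 + N$)
$S{\left(J,D \right)} = -1 + D$
$s{\left(f,H \right)} = -1 - f$ ($s{\left(f,H \right)} = \left(-1 + 0\right) - f = -1 - f$)
$A = \frac{211}{285}$ ($A = \frac{\left(16 - 43\right) + 238}{-2153 + 2438} = \frac{-27 + 238}{285} = 211 \cdot \frac{1}{285} = \frac{211}{285} \approx 0.74035$)
$\sqrt{s{\left(-5,10 \right)} 1 \cdot 6 + A} = \sqrt{\left(-1 - -5\right) 1 \cdot 6 + \frac{211}{285}} = \sqrt{\left(-1 + 5\right) 6 + \frac{211}{285}} = \sqrt{4 \cdot 6 + \frac{211}{285}} = \sqrt{24 + \frac{211}{285}} = \sqrt{\frac{7051}{285}} = \frac{\sqrt{2009535}}{285}$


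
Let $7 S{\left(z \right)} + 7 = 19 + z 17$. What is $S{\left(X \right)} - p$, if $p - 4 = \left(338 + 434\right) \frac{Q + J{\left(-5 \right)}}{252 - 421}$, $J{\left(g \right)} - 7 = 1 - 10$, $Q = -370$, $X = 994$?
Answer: $\frac{842770}{1183} \approx 712.4$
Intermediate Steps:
$J{\left(g \right)} = -2$ ($J{\left(g \right)} = 7 + \left(1 - 10\right) = 7 - 9 = -2$)
$S{\left(z \right)} = \frac{12}{7} + \frac{17 z}{7}$ ($S{\left(z \right)} = -1 + \frac{19 + z 17}{7} = -1 + \frac{19 + 17 z}{7} = -1 + \left(\frac{19}{7} + \frac{17 z}{7}\right) = \frac{12}{7} + \frac{17 z}{7}$)
$p = \frac{287860}{169}$ ($p = 4 + \left(338 + 434\right) \frac{-370 - 2}{252 - 421} = 4 + 772 \left(- \frac{372}{-169}\right) = 4 + 772 \left(\left(-372\right) \left(- \frac{1}{169}\right)\right) = 4 + 772 \cdot \frac{372}{169} = 4 + \frac{287184}{169} = \frac{287860}{169} \approx 1703.3$)
$S{\left(X \right)} - p = \left(\frac{12}{7} + \frac{17}{7} \cdot 994\right) - \frac{287860}{169} = \left(\frac{12}{7} + 2414\right) - \frac{287860}{169} = \frac{16910}{7} - \frac{287860}{169} = \frac{842770}{1183}$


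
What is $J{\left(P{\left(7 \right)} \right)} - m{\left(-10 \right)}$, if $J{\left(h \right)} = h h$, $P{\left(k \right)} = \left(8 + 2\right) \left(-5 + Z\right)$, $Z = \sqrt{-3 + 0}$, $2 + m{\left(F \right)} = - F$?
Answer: $2192 - 1000 i \sqrt{3} \approx 2192.0 - 1732.1 i$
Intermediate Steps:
$m{\left(F \right)} = -2 - F$
$Z = i \sqrt{3}$ ($Z = \sqrt{-3} = i \sqrt{3} \approx 1.732 i$)
$P{\left(k \right)} = -50 + 10 i \sqrt{3}$ ($P{\left(k \right)} = \left(8 + 2\right) \left(-5 + i \sqrt{3}\right) = 10 \left(-5 + i \sqrt{3}\right) = -50 + 10 i \sqrt{3}$)
$J{\left(h \right)} = h^{2}$
$J{\left(P{\left(7 \right)} \right)} - m{\left(-10 \right)} = \left(-50 + 10 i \sqrt{3}\right)^{2} - \left(-2 - -10\right) = \left(-50 + 10 i \sqrt{3}\right)^{2} - \left(-2 + 10\right) = \left(-50 + 10 i \sqrt{3}\right)^{2} - 8 = -8 + \left(-50 + 10 i \sqrt{3}\right)^{2}$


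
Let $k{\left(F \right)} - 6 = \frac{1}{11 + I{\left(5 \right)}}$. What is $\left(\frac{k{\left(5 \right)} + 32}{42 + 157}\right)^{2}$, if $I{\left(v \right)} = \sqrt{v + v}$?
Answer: $\frac{17884451}{487923921} - \frac{8458 \sqrt{10}}{487923921} \approx 0.036599$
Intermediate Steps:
$I{\left(v \right)} = \sqrt{2} \sqrt{v}$ ($I{\left(v \right)} = \sqrt{2 v} = \sqrt{2} \sqrt{v}$)
$k{\left(F \right)} = 6 + \frac{1}{11 + \sqrt{10}}$ ($k{\left(F \right)} = 6 + \frac{1}{11 + \sqrt{2} \sqrt{5}} = 6 + \frac{1}{11 + \sqrt{10}}$)
$\left(\frac{k{\left(5 \right)} + 32}{42 + 157}\right)^{2} = \left(\frac{\left(\frac{677}{111} - \frac{\sqrt{10}}{111}\right) + 32}{42 + 157}\right)^{2} = \left(\frac{\frac{4229}{111} - \frac{\sqrt{10}}{111}}{199}\right)^{2} = \left(\left(\frac{4229}{111} - \frac{\sqrt{10}}{111}\right) \frac{1}{199}\right)^{2} = \left(\frac{4229}{22089} - \frac{\sqrt{10}}{22089}\right)^{2}$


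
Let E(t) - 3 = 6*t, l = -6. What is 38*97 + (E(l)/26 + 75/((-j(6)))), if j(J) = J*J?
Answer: 574493/156 ≈ 3682.6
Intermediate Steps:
j(J) = J²
E(t) = 3 + 6*t
38*97 + (E(l)/26 + 75/((-j(6)))) = 38*97 + ((3 + 6*(-6))/26 + 75/((-1*6²))) = 3686 + ((3 - 36)*(1/26) + 75/((-1*36))) = 3686 + (-33*1/26 + 75/(-36)) = 3686 + (-33/26 + 75*(-1/36)) = 3686 + (-33/26 - 25/12) = 3686 - 523/156 = 574493/156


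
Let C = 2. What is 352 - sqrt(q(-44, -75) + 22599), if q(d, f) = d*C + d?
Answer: 352 - sqrt(22467) ≈ 202.11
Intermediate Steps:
q(d, f) = 3*d (q(d, f) = d*2 + d = 2*d + d = 3*d)
352 - sqrt(q(-44, -75) + 22599) = 352 - sqrt(3*(-44) + 22599) = 352 - sqrt(-132 + 22599) = 352 - sqrt(22467)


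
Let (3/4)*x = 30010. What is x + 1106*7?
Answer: 143266/3 ≈ 47755.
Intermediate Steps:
x = 120040/3 (x = (4/3)*30010 = 120040/3 ≈ 40013.)
x + 1106*7 = 120040/3 + 1106*7 = 120040/3 + 7742 = 143266/3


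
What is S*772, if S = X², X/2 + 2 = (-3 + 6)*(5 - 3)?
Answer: 49408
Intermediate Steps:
X = 8 (X = -4 + 2*((-3 + 6)*(5 - 3)) = -4 + 2*(3*2) = -4 + 2*6 = -4 + 12 = 8)
S = 64 (S = 8² = 64)
S*772 = 64*772 = 49408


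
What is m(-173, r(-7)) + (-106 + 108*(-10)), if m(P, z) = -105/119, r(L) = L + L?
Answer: -20177/17 ≈ -1186.9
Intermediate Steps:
r(L) = 2*L
m(P, z) = -15/17 (m(P, z) = -105*1/119 = -15/17)
m(-173, r(-7)) + (-106 + 108*(-10)) = -15/17 + (-106 + 108*(-10)) = -15/17 + (-106 - 1080) = -15/17 - 1186 = -20177/17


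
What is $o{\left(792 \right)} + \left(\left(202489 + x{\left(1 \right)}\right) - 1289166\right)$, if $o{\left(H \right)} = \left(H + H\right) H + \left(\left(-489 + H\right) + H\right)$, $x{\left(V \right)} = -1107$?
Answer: $167839$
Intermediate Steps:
$o{\left(H \right)} = -489 + 2 H + 2 H^{2}$ ($o{\left(H \right)} = 2 H H + \left(-489 + 2 H\right) = 2 H^{2} + \left(-489 + 2 H\right) = -489 + 2 H + 2 H^{2}$)
$o{\left(792 \right)} + \left(\left(202489 + x{\left(1 \right)}\right) - 1289166\right) = \left(-489 + 2 \cdot 792 + 2 \cdot 792^{2}\right) + \left(\left(202489 - 1107\right) - 1289166\right) = \left(-489 + 1584 + 2 \cdot 627264\right) + \left(201382 - 1289166\right) = \left(-489 + 1584 + 1254528\right) - 1087784 = 1255623 - 1087784 = 167839$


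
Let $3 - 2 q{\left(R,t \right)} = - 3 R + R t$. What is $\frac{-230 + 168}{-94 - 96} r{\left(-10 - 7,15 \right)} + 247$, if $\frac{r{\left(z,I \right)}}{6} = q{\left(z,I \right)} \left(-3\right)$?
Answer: $- \frac{34288}{95} \approx -360.93$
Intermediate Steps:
$q{\left(R,t \right)} = \frac{3}{2} + \frac{3 R}{2} - \frac{R t}{2}$ ($q{\left(R,t \right)} = \frac{3}{2} - \frac{- 3 R + R t}{2} = \frac{3}{2} - \left(- \frac{3 R}{2} + \frac{R t}{2}\right) = \frac{3}{2} + \frac{3 R}{2} - \frac{R t}{2}$)
$r{\left(z,I \right)} = -27 - 27 z + 9 I z$ ($r{\left(z,I \right)} = 6 \left(\frac{3}{2} + \frac{3 z}{2} - \frac{z I}{2}\right) \left(-3\right) = 6 \left(\frac{3}{2} + \frac{3 z}{2} - \frac{I z}{2}\right) \left(-3\right) = 6 \left(- \frac{9}{2} - \frac{9 z}{2} + \frac{3 I z}{2}\right) = -27 - 27 z + 9 I z$)
$\frac{-230 + 168}{-94 - 96} r{\left(-10 - 7,15 \right)} + 247 = \frac{-230 + 168}{-94 - 96} \left(-27 - 27 \left(-10 - 7\right) + 9 \cdot 15 \left(-10 - 7\right)\right) + 247 = - \frac{62}{-190} \left(-27 - -459 + 9 \cdot 15 \left(-17\right)\right) + 247 = \left(-62\right) \left(- \frac{1}{190}\right) \left(-27 + 459 - 2295\right) + 247 = \frac{31}{95} \left(-1863\right) + 247 = - \frac{57753}{95} + 247 = - \frac{34288}{95}$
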